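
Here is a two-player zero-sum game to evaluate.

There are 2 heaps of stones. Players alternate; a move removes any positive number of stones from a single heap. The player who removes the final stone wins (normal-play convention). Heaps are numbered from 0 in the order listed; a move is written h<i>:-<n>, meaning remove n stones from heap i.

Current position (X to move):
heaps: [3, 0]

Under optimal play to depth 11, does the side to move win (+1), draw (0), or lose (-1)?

value((3,0), X) = +1

ply 1, X at (3,0) | h0:-1=-1→(2,0); h0:-2=-1→(1,0); h0:-3=+1→(0,0)*
ply 2: (0,0) is terminal -1 (O); from (3,0) depth 11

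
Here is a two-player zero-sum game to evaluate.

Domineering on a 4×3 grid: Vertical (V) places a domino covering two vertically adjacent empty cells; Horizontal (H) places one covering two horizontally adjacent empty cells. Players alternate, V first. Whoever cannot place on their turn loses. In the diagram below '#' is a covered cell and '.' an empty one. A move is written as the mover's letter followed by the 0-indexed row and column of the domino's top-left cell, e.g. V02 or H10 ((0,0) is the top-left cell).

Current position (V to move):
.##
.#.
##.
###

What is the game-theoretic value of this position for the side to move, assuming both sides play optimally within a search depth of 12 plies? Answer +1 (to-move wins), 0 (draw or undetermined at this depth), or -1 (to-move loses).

value(.##/.#./##./###, V) = +1

ply 1, V at .##/.#./##./### | V00=+1→###/##./##./###*; V12=+1→.##/.##/###/###
ply 2: ###/##./##./### is terminal -1 (H); from .##/.#./##./### depth 12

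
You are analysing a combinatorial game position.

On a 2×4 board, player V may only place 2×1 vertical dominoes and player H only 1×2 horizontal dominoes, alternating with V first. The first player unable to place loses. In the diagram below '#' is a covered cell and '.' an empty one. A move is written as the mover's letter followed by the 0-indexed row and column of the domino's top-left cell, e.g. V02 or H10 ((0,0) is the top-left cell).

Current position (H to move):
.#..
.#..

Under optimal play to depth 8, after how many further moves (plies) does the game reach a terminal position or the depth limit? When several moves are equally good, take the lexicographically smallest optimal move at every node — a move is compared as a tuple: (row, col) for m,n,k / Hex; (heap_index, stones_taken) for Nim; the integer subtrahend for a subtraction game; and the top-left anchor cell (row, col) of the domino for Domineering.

ply 1, H at .#../.#.. | H02=+1→.###/.#..*; H12=+1→.#../.###
ply 2, V at .###/.#.. | V00=-1→####/##..*
ply 3, H at ####/##.. | H12=+1→####/####*
ply 4: ####/#### is terminal -1 (V); from .#../.#.. depth 8

PV length from [.#../.#..]: 3 plies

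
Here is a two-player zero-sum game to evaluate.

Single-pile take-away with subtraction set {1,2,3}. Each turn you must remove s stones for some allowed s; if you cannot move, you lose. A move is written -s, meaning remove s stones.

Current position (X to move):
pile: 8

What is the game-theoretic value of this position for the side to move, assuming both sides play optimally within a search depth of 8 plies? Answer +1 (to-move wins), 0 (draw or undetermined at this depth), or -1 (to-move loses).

p1 X@[8]: -1[7]-1* -2[6]-1 -3[5]-1
p2 O@[7]: -1[6]-1 -2[5]-1 -3[4]+1*
p3 X@[4]: -1[3]-1* -2[2]-1 -3[1]-1
p4 O@[3]: -1[2]-1 -2[1]-1 -3[0]+1*
p5 X@[0] terminal -1; root [8] d8

value(8, X) = -1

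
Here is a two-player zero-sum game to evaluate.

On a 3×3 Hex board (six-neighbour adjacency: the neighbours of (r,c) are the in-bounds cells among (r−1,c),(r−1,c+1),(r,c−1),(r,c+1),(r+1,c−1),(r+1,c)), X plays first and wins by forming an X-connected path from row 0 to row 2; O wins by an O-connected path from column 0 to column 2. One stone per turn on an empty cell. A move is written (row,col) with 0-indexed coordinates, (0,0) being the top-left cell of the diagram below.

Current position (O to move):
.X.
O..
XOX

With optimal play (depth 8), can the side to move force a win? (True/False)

O winning at [.X./O../XOX]: True

ply 1, O at .X./O../XOX | (0,0)=-1→OX./O../XOX; (0,2)=-1→.XO/O../XOX; (1,1)=+1→.X./OO./XOX*; (1,2)=-1→.X./O.O/XOX
ply 2, X at .X./OO./XOX | (0,0)=-1→XX./OO./XOX*; (0,2)=-1→.XX/OO./XOX; (1,2)=-1→.X./OOX/XOX
ply 3, O at XX./OO./XOX | (0,2)=+1→XXO/OO./XOX*; (1,2)=+1→XX./OOO/XOX
ply 4: XXO/OO./XOX is terminal -1 (X); from .X./O../XOX depth 8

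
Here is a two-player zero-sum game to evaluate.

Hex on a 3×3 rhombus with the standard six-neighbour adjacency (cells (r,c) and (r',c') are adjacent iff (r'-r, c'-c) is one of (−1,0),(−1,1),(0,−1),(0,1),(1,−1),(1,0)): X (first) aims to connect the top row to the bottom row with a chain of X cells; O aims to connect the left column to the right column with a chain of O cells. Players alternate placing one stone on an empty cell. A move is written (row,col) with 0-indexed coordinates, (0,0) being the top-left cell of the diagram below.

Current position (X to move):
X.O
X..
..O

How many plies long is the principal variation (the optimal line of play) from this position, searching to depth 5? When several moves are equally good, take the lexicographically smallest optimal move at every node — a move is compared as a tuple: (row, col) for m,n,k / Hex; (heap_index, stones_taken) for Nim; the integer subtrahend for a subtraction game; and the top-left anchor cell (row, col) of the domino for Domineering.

PV length from [X.O/X../..O]: 5 plies

[X.O/X../..O] X move#1: (0,1):-1/XXO/X../..O, (1,1):+1/X.O/XX./..O*, (1,2):-1/X.O/X.X/..O, (2,0):+1/X.O/X../X.O, (2,1):+1/X.O/X../.XO
[X.O/XX./..O] O move#2: (0,1):-1/XOO/XX./..O*, (1,2):-1/X.O/XXO/..O, (2,0):-1/X.O/XX./O.O, (2,1):-1/X.O/XX./.OO
[XOO/XX./..O] X move#3: (1,2):+1/XOO/XXX/..O*, (2,0):+1/XOO/XX./X.O, (2,1):+1/XOO/XX./.XO
[XOO/XXX/..O] O move#4: (2,0):-1/XOO/XXX/O.O*, (2,1):-1/XOO/XXX/.OO
[XOO/XXX/O.O] X move#5: (2,1):+1/XOO/XXX/OXO*
[XOO/XXX/OXO] end (terminal -1, O#6); searched X.O/X../..O to 5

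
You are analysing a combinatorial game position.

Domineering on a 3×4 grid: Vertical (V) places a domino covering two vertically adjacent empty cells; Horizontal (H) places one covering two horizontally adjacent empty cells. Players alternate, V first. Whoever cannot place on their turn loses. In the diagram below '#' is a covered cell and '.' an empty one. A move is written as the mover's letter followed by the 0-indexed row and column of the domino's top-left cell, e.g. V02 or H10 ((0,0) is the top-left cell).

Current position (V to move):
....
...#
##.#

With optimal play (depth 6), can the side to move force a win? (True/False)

ply 1, V at ..../...#/##.# | V00=-1→#.../#..#/##.#; V01=+1→.#../.#.#/##.#*; V02=-1→..#./..##/##.#; V12=-1→..../..##/####
ply 2, H at .#../.#.#/##.# | H02=-1→.###/.#.#/##.#*
ply 3, V at .###/.#.#/##.# | V00=+1→####/##.#/##.#*; V12=+1→.###/.###/####
ply 4: ####/##.#/##.# is terminal -1 (H); from ..../...#/##.# depth 6

V winning at [..../...#/##.#]: True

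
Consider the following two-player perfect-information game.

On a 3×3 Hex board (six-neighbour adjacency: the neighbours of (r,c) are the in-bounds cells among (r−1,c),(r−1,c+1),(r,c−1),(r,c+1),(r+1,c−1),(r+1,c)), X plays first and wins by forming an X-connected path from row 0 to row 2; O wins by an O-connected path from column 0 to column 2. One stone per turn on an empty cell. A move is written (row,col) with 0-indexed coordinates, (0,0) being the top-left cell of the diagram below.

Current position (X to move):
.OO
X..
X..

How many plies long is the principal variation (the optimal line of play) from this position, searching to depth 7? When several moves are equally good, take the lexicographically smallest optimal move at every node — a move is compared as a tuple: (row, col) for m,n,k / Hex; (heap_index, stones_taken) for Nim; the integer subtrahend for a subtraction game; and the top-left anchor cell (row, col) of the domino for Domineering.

ply 1, X at .OO/X../X.. | (0,0)=+1→XOO/X../X..*; (1,1)=-1→.OO/XX./X..; (1,2)=-1→.OO/X.X/X..; (2,1)=-1→.OO/X../XX.; (2,2)=-1→.OO/X../X.X
ply 2: XOO/X../X.. is terminal -1 (O); from .OO/X../X.. depth 7

PV length from [.OO/X../X..]: 1 ply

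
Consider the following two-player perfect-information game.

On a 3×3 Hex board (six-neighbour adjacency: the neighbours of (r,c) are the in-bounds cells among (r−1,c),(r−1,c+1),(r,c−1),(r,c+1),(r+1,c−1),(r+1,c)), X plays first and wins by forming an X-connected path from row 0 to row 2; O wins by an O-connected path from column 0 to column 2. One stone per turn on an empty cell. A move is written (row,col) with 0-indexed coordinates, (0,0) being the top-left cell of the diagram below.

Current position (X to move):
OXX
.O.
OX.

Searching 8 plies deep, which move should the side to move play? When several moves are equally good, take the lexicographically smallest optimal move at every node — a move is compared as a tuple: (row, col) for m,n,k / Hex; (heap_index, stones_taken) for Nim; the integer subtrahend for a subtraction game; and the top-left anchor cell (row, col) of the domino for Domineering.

X's best at [OXX/.O./OX.]: (1,2)

p1 X@[OXX/.O./OX.]: (1,0)[OXX/XO./OX.]-1 (1,2)[OXX/.OX/OX.]+1* (2,2)[OXX/.O./OXX]-1
p2 O@[OXX/.OX/OX.] terminal -1; root [OXX/.O./OX.] d8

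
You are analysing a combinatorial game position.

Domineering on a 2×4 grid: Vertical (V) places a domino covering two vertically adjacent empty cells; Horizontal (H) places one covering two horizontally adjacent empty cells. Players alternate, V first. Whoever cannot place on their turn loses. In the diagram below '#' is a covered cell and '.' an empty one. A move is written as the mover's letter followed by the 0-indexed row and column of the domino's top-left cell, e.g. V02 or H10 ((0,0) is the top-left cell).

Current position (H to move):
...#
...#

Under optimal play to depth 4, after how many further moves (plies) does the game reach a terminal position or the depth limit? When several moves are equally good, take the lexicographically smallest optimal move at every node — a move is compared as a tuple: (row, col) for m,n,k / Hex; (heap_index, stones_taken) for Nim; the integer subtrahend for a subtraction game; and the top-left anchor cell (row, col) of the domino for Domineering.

PV length from [...#/...#]: 3 plies

p1 H@[...#/...#]: H00[##.#/...#]+1* H01[.###/...#]+1 H10[...#/##.#]+1 H11[...#/.###]+1
p2 V@[##.#/...#]: V02[####/..##]-1*
p3 H@[####/..##]: H10[####/####]+1*
p4 V@[####/####] terminal -1; root [...#/...#] d4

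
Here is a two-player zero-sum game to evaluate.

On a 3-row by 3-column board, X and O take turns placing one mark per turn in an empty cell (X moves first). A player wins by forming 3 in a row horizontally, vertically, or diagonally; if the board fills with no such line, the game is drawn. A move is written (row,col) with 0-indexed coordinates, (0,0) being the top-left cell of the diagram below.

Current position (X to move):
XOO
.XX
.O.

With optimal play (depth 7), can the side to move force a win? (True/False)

X winning at [XOO/.XX/.O.]: True

p1 X@[XOO/.XX/.O.]: (1,0)[XOO/XXX/.O.]+1* (2,0)[XOO/.XX/XO.]+1 (2,2)[XOO/.XX/.OX]+1
p2 O@[XOO/XXX/.O.] terminal -1; root [XOO/.XX/.O.] d7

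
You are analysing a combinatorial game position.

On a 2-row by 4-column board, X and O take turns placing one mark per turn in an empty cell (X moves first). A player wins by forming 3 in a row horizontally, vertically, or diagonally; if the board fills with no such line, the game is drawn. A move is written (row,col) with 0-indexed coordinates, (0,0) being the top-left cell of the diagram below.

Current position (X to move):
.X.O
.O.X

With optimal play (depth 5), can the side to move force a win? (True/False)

X winning at [.X.O/.O.X]: False

ply 1, X at .X.O/.O.X | (0,0)=+0→XX.O/.O.X*; (0,2)=+0→.XXO/.O.X; (1,0)=+0→.X.O/XO.X; (1,2)=+0→.X.O/.OXX
ply 2, O at XX.O/.O.X | (0,2)=+0→XXOO/.O.X*; (1,0)=-1→XX.O/OO.X; (1,2)=-1→XX.O/.OOX
ply 3, X at XXOO/.O.X | (1,0)=+0→XXOO/XO.X*; (1,2)=+0→XXOO/.OXX
ply 4, O at XXOO/XO.X | (1,2)=+0→XXOO/XOOX*
ply 5: XXOO/XOOX is terminal +0 (X); from .X.O/.O.X depth 5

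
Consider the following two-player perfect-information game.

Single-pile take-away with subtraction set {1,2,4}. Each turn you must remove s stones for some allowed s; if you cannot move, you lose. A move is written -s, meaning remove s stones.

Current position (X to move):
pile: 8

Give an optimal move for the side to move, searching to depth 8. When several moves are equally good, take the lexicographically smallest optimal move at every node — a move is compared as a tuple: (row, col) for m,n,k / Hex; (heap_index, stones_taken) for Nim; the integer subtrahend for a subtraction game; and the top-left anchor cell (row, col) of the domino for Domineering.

p1 X@[8]: -1[7]-1 -2[6]+1* -4[4]-1
p2 O@[6]: -1[5]-1* -2[4]-1 -4[2]-1
p3 X@[5]: -1[4]-1 -2[3]+1* -4[1]-1
p4 O@[3]: -1[2]-1* -2[1]-1
p5 X@[2]: -1[1]-1 -2[0]+1*
p6 O@[0] terminal -1; root [8] d8

X's best at [8]: -2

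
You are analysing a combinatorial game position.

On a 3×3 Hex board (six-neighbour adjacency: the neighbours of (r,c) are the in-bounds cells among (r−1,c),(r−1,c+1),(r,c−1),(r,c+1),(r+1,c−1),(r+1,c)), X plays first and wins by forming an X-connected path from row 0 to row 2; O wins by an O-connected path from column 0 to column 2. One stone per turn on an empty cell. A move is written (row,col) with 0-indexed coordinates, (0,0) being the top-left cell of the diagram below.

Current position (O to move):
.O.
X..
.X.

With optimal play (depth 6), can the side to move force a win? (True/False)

O winning at [.O./X../.X.]: True

[.O./X../.X.] O move#1: (0,0):-1/OO./X../.X., (0,2):-1/.OO/X../.X., (1,1):+1/.O./XO./.X.*, (1,2):-1/.O./X.O/.X., (2,0):-1/.O./X../OX., (2,2):-1/.O./X../.XO
[.O./XO./.X.] X move#2: (0,0):-1/XO./XO./.X.*, (0,2):-1/.OX/XO./.X., (1,2):-1/.O./XOX/.X., (2,0):-1/.O./XO./XX., (2,2):-1/.O./XO./.XX
[XO./XO./.X.] O move#3: (0,2):-1/XOO/XO./.X., (1,2):-1/XO./XOO/.X., (2,0):+1/XO./XO./OX.*, (2,2):-1/XO./XO./.XO
[XO./XO./OX.] X move#4: (0,2):-1/XOX/XO./OX.*, (1,2):-1/XO./XOX/OX., (2,2):-1/XO./XO./OXX
[XOX/XO./OX.] O move#5: (1,2):+1/XOX/XOO/OX.*, (2,2):-1/XOX/XO./OXO
[XOX/XOO/OX.] end (terminal -1, X#6); searched .O./X../.X. to 6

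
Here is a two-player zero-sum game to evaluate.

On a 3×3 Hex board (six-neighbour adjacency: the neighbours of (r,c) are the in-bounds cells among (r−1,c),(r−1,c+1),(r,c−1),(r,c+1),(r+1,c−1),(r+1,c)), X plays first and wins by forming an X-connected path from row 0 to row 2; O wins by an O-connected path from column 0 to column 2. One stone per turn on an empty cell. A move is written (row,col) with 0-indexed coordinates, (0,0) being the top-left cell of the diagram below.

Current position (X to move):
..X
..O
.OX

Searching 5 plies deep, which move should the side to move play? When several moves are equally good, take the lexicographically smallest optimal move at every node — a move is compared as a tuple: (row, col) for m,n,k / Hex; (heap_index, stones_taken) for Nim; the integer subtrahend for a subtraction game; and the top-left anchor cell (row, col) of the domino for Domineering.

p1 X@[..X/..O/.OX]: (0,0)[X.X/..O/.OX]-1 (0,1)[.XX/..O/.OX]-1 (1,0)[..X/X.O/.OX]-1 (1,1)[..X/.XO/.OX]-1 (2,0)[..X/..O/XOX]+1*
p2 O@[..X/..O/XOX]: (0,0)[O.X/..O/XOX]-1* (0,1)[.OX/..O/XOX]-1 (1,0)[..X/O.O/XOX]-1 (1,1)[..X/.OO/XOX]-1
p3 X@[O.X/..O/XOX]: (0,1)[OXX/..O/XOX]+1* (1,0)[O.X/X.O/XOX]+1 (1,1)[O.X/.XO/XOX]+1
p4 O@[OXX/..O/XOX]: (1,0)[OXX/O.O/XOX]-1* (1,1)[OXX/.OO/XOX]-1
p5 X@[OXX/O.O/XOX]: (1,1)[OXX/OXO/XOX]+1*
p6 O@[OXX/OXO/XOX] terminal -1; root [..X/..O/.OX] d5

X's best at [..X/..O/.OX]: (2,0)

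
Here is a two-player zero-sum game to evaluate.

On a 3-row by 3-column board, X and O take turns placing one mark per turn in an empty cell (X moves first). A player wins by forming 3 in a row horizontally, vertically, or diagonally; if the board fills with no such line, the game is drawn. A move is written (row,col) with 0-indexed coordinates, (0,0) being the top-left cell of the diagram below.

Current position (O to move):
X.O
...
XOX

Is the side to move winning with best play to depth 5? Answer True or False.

O winning at [X.O/.../XOX]: False

[X.O/.../XOX] O move#1: (0,1):-1/XOO/.../XOX*, (1,0):-1/X.O/O../XOX, (1,1):-1/X.O/.O./XOX, (1,2):-1/X.O/..O/XOX
[XOO/.../XOX] X move#2: (1,0):+1/XOO/X../XOX*, (1,1):+1/XOO/.X./XOX, (1,2):-1/XOO/..X/XOX
[XOO/X../XOX] end (terminal -1, O#3); searched X.O/.../XOX to 5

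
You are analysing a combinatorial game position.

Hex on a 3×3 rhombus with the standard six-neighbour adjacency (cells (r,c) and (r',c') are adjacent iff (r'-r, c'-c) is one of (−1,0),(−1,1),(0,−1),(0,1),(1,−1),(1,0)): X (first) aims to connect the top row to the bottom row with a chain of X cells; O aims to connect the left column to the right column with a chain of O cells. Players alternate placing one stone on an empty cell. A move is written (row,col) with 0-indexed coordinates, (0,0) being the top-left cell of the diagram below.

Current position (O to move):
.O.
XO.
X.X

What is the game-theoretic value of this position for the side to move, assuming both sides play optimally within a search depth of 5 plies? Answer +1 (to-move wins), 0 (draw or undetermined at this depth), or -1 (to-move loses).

value(.O./XO./X.X, O) = +1

[.O./XO./X.X] O move#1: (0,0):+1/OO./XO./X.X*, (0,2):-1/.OO/XO./X.X, (1,2):-1/.O./XOO/X.X, (2,1):-1/.O./XO./XOX
[OO./XO./X.X] X move#2: (0,2):-1/OOX/XO./X.X*, (1,2):-1/OO./XOX/X.X, (2,1):-1/OO./XO./XXX
[OOX/XO./X.X] O move#3: (1,2):+1/OOX/XOO/X.X*, (2,1):-1/OOX/XO./XOX
[OOX/XOO/X.X] end (terminal -1, X#4); searched .O./XO./X.X to 5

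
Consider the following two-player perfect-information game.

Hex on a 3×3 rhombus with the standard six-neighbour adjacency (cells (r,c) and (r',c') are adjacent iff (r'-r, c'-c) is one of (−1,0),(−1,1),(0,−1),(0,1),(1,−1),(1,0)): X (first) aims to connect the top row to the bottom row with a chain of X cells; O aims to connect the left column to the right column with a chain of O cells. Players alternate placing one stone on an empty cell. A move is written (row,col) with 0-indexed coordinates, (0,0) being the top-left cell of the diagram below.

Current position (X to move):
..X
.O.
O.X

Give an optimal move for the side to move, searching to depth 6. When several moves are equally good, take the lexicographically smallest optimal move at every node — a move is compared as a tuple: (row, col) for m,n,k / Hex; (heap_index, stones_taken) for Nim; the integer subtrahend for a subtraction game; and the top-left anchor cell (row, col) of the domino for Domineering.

X's best at [..X/.O./O.X]: (1,2)

[..X/.O./O.X] X move#1: (0,0):-1/X.X/.O./O.X, (0,1):-1/.XX/.O./O.X, (1,0):-1/..X/XO./O.X, (1,2):+1/..X/.OX/O.X*, (2,1):-1/..X/.O./OXX
[..X/.OX/O.X] end (terminal -1, O#2); searched ..X/.O./O.X to 6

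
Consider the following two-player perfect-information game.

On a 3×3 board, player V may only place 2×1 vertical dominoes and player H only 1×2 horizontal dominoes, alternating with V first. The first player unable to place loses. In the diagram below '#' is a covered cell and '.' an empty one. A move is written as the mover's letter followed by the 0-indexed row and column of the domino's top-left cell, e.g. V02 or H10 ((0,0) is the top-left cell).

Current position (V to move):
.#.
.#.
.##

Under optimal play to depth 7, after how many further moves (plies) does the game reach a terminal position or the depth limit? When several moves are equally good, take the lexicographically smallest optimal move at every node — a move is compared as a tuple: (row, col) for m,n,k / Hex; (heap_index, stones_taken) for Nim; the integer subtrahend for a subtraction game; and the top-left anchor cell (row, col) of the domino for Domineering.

PV length from [.#./.#./.##]: 1 ply

[.#./.#./.##] V move#1: V00:+1/##./##./.##*, V02:+1/.##/.##/.##, V10:+1/.#./##./###
[##./##./.##] end (terminal -1, H#2); searched .#./.#./.## to 7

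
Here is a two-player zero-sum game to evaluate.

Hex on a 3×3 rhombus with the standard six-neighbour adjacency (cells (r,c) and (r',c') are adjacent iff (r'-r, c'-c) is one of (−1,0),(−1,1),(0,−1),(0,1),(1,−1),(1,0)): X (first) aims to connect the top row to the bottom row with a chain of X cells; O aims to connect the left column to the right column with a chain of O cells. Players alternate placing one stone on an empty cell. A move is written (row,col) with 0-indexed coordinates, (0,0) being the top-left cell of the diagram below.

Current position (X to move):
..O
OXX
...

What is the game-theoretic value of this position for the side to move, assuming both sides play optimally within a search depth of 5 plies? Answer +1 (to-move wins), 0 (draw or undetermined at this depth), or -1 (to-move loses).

value(..O/OXX/..., X) = +1

p1 X@[..O/OXX/...]: (0,0)[X.O/OXX/...]-1 (0,1)[.XO/OXX/...]+1* (2,0)[..O/OXX/X..]-1 (2,1)[..O/OXX/.X.]-1 (2,2)[..O/OXX/..X]-1
p2 O@[.XO/OXX/...]: (0,0)[OXO/OXX/...]-1* (2,0)[.XO/OXX/O..]-1 (2,1)[.XO/OXX/.O.]-1 (2,2)[.XO/OXX/..O]-1
p3 X@[OXO/OXX/...]: (2,0)[OXO/OXX/X..]+1* (2,1)[OXO/OXX/.X.]+1 (2,2)[OXO/OXX/..X]+1
p4 O@[OXO/OXX/X..] terminal -1; root [..O/OXX/...] d5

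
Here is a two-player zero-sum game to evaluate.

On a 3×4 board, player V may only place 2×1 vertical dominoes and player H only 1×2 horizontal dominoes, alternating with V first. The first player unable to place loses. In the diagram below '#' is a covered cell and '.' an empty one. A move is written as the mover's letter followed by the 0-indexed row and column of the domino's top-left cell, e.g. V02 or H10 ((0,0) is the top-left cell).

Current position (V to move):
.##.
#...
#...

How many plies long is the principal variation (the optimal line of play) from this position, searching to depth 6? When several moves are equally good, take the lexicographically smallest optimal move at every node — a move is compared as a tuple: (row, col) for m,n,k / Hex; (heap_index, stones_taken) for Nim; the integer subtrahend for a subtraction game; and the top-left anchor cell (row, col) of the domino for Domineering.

PV length from [.##./#.../#...]: 1 ply

ply 1, V at .##./#.../#... | V03=-1→.###/#..#/#...; V11=-1→.##./##../##..; V12=+1→.##./#.#./#.#.*; V13=-1→.##./#..#/#..#
ply 2: .##./#.#./#.#. is terminal -1 (H); from .##./#.../#... depth 6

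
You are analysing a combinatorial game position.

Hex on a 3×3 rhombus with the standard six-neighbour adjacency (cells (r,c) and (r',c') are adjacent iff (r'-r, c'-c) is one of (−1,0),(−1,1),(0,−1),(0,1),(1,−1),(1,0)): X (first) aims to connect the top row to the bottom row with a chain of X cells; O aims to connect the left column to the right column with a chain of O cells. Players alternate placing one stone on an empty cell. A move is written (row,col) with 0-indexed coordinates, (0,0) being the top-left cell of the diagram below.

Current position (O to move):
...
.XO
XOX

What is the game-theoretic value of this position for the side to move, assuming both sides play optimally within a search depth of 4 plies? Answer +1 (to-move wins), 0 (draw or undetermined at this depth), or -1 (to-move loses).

p1 O@[.../.XO/XOX]: (0,0)[O../.XO/XOX]-1* (0,1)[.O./.XO/XOX]-1 (0,2)[..O/.XO/XOX]-1 (1,0)[.../OXO/XOX]-1
p2 X@[O../.XO/XOX]: (0,1)[OX./.XO/XOX]+1* (0,2)[O.X/.XO/XOX]+1 (1,0)[O../XXO/XOX]+1
p3 O@[OX./.XO/XOX] terminal -1; root [.../.XO/XOX] d4

value(.../.XO/XOX, O) = -1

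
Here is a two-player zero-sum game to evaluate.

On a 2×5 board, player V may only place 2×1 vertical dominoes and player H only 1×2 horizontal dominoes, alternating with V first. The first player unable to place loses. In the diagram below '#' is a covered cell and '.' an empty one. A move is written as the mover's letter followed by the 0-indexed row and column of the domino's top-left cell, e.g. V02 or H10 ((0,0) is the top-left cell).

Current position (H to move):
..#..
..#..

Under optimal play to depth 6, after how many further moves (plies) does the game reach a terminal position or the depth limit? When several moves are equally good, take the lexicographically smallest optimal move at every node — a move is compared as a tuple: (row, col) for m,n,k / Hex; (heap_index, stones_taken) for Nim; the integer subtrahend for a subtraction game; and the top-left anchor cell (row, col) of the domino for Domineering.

PV length from [..#../..#..]: 4 plies

p1 H@[..#../..#..]: H00[###../..#..]-1* H03[..###/..#..]-1 H10[..#../###..]-1 H13[..#../..###]-1
p2 V@[###../..#..]: V03[####./..##.]+1* V04[###.#/..#.#]+1
p3 H@[####./..##.]: H10[####./####.]-1*
p4 V@[####./####.]: V04[#####/#####]+1*
p5 H@[#####/#####] terminal -1; root [..#../..#..] d6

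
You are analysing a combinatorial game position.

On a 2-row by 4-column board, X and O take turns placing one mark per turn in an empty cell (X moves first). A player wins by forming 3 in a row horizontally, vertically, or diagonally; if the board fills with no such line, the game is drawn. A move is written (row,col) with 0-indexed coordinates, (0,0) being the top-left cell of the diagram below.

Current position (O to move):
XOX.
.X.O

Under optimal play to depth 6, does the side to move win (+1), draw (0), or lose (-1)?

[XOX./.X.O] O move#1: (0,3):+0/XOXO/.X.O*, (1,0):+0/XOX./OX.O, (1,2):+0/XOX./.XOO
[XOXO/.X.O] X move#2: (1,0):+0/XOXO/XX.O*, (1,2):+0/XOXO/.XXO
[XOXO/XX.O] O move#3: (1,2):+0/XOXO/XXOO*
[XOXO/XXOO] end (terminal +0, X#4); searched XOX./.X.O to 6

value(XOX./.X.O, O) = 0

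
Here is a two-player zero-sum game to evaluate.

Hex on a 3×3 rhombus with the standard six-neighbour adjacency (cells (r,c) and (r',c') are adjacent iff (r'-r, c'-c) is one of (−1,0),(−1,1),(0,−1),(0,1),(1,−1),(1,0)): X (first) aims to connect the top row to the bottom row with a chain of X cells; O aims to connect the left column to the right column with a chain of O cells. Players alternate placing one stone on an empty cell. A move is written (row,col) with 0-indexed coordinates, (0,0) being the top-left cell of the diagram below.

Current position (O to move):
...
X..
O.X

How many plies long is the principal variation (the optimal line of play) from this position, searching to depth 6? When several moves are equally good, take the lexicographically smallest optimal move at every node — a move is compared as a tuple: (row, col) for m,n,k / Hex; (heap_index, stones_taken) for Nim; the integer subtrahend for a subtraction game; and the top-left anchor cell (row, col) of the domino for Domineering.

[.../X../O.X] O move#1: (0,0):-1/O../X../O.X, (0,1):-1/.O./X../O.X, (0,2):-1/..O/X../O.X, (1,1):+1/.../XO./O.X*, (1,2):+1/.../X.O/O.X, (2,1):-1/.../X../OOX
[.../XO./O.X] X move#2: (0,0):-1/X../XO./O.X*, (0,1):-1/.X./XO./O.X, (0,2):-1/..X/XO./O.X, (1,2):-1/.../XOX/O.X, (2,1):-1/.../XO./OXX
[X../XO./O.X] O move#3: (0,1):+1/XO./XO./O.X*, (0,2):+1/X.O/XO./O.X, (1,2):+1/X../XOO/O.X, (2,1):+1/X../XO./OOX
[XO./XO./O.X] X move#4: (0,2):-1/XOX/XO./O.X*, (1,2):-1/XO./XOX/O.X, (2,1):-1/XO./XO./OXX
[XOX/XO./O.X] O move#5: (1,2):+1/XOX/XOO/O.X*, (2,1):-1/XOX/XO./OOX
[XOX/XOO/O.X] end (terminal -1, X#6); searched .../X../O.X to 6

PV length from [.../X../O.X]: 5 plies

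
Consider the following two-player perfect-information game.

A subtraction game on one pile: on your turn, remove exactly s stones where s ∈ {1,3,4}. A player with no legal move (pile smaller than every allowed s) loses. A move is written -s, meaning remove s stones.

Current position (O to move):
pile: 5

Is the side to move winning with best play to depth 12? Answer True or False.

O winning at [5]: True

[5] O move#1: -1:-1/4, -3:+1/2*, -4:-1/1
[2] X move#2: -1:-1/1*
[1] O move#3: -1:+1/0*
[0] end (terminal -1, X#4); searched 5 to 12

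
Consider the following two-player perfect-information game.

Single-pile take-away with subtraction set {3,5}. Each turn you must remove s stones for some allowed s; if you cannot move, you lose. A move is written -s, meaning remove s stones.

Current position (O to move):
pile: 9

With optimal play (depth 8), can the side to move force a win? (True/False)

ply 1, O at 9 | -3=-1→6*; -5=-1→4
ply 2, X at 6 | -3=-1→3; -5=+1→1*
ply 3: 1 is terminal -1 (O); from 9 depth 8

O winning at [9]: False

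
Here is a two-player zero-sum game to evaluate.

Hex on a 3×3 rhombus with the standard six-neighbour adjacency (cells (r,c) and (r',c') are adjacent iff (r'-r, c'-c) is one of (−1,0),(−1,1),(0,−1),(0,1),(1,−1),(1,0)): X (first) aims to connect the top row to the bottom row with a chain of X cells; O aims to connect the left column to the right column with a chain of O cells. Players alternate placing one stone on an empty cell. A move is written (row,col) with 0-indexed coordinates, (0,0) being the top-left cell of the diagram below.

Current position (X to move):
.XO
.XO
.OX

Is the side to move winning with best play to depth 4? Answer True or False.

X winning at [.XO/.XO/.OX]: True

p1 X@[.XO/.XO/.OX]: (0,0)[XXO/.XO/.OX]-1 (1,0)[.XO/XXO/.OX]-1 (2,0)[.XO/.XO/XOX]+1*
p2 O@[.XO/.XO/XOX] terminal -1; root [.XO/.XO/.OX] d4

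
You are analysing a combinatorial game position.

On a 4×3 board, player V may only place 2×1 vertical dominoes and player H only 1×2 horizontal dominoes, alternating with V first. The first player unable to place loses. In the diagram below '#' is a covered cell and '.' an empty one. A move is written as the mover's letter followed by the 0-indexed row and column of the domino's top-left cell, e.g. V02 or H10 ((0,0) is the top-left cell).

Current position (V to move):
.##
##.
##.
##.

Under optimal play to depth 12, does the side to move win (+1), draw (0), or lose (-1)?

value(.##/##./##./##., V) = +1

[.##/##./##./##.] V move#1: V12:+1/.##/###/###/##.*, V22:+1/.##/##./###/###
[.##/###/###/##.] end (terminal -1, H#2); searched .##/##./##./##. to 12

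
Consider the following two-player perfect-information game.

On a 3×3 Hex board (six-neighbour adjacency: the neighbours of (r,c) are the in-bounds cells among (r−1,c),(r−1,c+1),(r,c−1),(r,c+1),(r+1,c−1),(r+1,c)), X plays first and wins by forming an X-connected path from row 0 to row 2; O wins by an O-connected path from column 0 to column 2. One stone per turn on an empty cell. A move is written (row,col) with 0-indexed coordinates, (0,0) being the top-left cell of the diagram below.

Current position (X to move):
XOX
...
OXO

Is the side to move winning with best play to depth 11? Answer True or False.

X winning at [XOX/.../OXO]: True

ply 1, X at XOX/.../OXO | (1,0)=+1→XOX/X../OXO*; (1,1)=+1→XOX/.X./OXO; (1,2)=+1→XOX/..X/OXO
ply 2, O at XOX/X../OXO | (1,1)=-1→XOX/XO./OXO*; (1,2)=-1→XOX/X.O/OXO
ply 3, X at XOX/XO./OXO | (1,2)=+1→XOX/XOX/OXO*
ply 4: XOX/XOX/OXO is terminal -1 (O); from XOX/.../OXO depth 11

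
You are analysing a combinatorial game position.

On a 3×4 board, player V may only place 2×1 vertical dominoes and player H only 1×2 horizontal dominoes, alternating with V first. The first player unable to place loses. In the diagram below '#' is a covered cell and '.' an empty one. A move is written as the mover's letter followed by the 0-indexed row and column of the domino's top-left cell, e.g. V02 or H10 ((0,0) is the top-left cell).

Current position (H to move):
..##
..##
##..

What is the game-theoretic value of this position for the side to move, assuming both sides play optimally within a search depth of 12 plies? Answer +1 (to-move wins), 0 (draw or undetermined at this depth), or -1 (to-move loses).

value(..##/..##/##.., H) = +1

p1 H@[..##/..##/##..]: H00[####/..##/##..]+1* H10[..##/####/##..]+1 H22[..##/..##/####]-1
p2 V@[####/..##/##..] terminal -1; root [..##/..##/##..] d12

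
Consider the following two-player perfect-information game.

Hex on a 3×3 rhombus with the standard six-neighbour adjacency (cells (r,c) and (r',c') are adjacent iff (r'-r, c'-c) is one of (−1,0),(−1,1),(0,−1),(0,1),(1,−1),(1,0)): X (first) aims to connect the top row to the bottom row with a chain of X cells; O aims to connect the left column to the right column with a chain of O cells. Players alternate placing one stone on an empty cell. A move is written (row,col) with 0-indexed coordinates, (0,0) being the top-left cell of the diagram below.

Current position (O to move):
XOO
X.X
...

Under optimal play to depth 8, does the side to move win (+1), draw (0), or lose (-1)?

p1 O@[XOO/X.X/...]: (1,1)[XOO/XOX/...]-1* (2,0)[XOO/X.X/O..]-1 (2,1)[XOO/X.X/.O.]-1 (2,2)[XOO/X.X/..O]-1
p2 X@[XOO/XOX/...]: (2,0)[XOO/XOX/X..]+1* (2,1)[XOO/XOX/.X.]-1 (2,2)[XOO/XOX/..X]-1
p3 O@[XOO/XOX/X..] terminal -1; root [XOO/X.X/...] d8

value(XOO/X.X/..., O) = -1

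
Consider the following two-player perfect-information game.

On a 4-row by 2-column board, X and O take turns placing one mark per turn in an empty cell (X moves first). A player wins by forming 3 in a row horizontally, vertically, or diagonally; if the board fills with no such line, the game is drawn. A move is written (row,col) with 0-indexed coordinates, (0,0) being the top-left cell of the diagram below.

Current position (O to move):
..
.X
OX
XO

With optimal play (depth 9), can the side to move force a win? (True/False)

ply 1, O at ../.X/OX/XO | (0,0)=-1→O./.X/OX/XO; (0,1)=+0→.O/.X/OX/XO*; (1,0)=-1→../OX/OX/XO
ply 2, X at .O/.X/OX/XO | (0,0)=+0→XO/.X/OX/XO*; (1,0)=+0→.O/XX/OX/XO
ply 3, O at XO/.X/OX/XO | (1,0)=+0→XO/OX/OX/XO*
ply 4: XO/OX/OX/XO is terminal +0 (X); from ../.X/OX/XO depth 9

O winning at [../.X/OX/XO]: False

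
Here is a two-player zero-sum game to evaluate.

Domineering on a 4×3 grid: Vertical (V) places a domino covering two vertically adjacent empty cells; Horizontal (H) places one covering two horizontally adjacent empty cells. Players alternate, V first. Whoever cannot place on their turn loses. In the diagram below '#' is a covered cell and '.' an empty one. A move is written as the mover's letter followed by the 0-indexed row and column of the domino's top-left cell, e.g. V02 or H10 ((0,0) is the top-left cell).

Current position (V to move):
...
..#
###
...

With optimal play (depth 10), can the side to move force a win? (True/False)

V winning at [.../..#/###/...]: True

p1 V@[.../..#/###/...]: V00[#../#.#/###/...]-1 V01[.#./.##/###/...]+1*
p2 H@[.#./.##/###/...]: H30[.#./.##/###/##.]-1* H31[.#./.##/###/.##]-1
p3 V@[.#./.##/###/##.]: V00[##./###/###/##.]+1*
p4 H@[##./###/###/##.] terminal -1; root [.../..#/###/...] d10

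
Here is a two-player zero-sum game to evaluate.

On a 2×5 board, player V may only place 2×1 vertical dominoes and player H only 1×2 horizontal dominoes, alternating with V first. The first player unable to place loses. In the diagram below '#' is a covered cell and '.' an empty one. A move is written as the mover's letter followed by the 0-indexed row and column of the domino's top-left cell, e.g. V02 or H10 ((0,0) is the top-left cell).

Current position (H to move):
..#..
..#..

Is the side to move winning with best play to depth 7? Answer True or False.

[..#../..#..] H move#1: H00:-1/###../..#..*, H03:-1/..###/..#.., H10:-1/..#../###.., H13:-1/..#../..###
[###../..#..] V move#2: V03:+1/####./..##.*, V04:+1/###.#/..#.#
[####./..##.] H move#3: H10:-1/####./####.*
[####./####.] V move#4: V04:+1/#####/#####*
[#####/#####] end (terminal -1, H#5); searched ..#../..#.. to 7

H winning at [..#../..#..]: False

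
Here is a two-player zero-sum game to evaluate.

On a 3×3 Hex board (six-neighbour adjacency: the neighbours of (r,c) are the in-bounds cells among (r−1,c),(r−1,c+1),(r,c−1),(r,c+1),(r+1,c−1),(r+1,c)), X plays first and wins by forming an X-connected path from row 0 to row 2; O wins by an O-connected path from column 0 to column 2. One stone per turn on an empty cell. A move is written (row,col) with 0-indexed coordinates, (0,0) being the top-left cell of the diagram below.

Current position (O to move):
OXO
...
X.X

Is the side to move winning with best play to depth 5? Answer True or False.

p1 O@[OXO/.../X.X]: (1,0)[OXO/O../X.X]-1* (1,1)[OXO/.O./X.X]-1 (1,2)[OXO/..O/X.X]-1 (2,1)[OXO/.../XOX]-1
p2 X@[OXO/O../X.X]: (1,1)[OXO/OX./X.X]+1* (1,2)[OXO/O.X/X.X]-1 (2,1)[OXO/O../XXX]-1
p3 O@[OXO/OX./X.X] terminal -1; root [OXO/.../X.X] d5

O winning at [OXO/.../X.X]: False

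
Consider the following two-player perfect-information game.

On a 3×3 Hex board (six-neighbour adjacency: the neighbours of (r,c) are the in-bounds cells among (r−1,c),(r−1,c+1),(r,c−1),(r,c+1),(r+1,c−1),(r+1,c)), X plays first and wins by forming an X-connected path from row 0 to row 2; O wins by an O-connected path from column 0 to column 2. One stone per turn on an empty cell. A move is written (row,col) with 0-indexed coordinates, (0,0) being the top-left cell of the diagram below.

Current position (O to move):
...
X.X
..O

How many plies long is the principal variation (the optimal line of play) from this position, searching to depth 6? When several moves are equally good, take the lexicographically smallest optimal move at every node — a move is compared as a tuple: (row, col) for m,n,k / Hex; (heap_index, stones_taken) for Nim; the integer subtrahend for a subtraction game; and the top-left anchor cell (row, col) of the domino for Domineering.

[.../X.X/..O] O move#1: (0,0):-1/O../X.X/..O*, (0,1):-1/.O./X.X/..O, (0,2):-1/..O/X.X/..O, (1,1):-1/.../XOX/..O, (2,0):-1/.../X.X/O.O, (2,1):-1/.../X.X/.OO
[O../X.X/..O] X move#2: (0,1):+1/OX./X.X/..O*, (0,2):+1/O.X/X.X/..O, (1,1):+1/O../XXX/..O, (2,0):+1/O../X.X/X.O, (2,1):+1/O../X.X/.XO
[OX./X.X/..O] O move#3: (0,2):-1/OXO/X.X/..O*, (1,1):-1/OX./XOX/..O, (2,0):-1/OX./X.X/O.O, (2,1):-1/OX./X.X/.OO
[OXO/X.X/..O] X move#4: (1,1):+1/OXO/XXX/..O*, (2,0):+1/OXO/X.X/X.O, (2,1):+1/OXO/X.X/.XO
[OXO/XXX/..O] O move#5: (2,0):-1/OXO/XXX/O.O*, (2,1):-1/OXO/XXX/.OO
[OXO/XXX/O.O] X move#6: (2,1):+1/OXO/XXX/OXO*
[OXO/XXX/OXO] end (terminal -1, O#7); searched .../X.X/..O to 6

PV length from [.../X.X/..O]: 6 plies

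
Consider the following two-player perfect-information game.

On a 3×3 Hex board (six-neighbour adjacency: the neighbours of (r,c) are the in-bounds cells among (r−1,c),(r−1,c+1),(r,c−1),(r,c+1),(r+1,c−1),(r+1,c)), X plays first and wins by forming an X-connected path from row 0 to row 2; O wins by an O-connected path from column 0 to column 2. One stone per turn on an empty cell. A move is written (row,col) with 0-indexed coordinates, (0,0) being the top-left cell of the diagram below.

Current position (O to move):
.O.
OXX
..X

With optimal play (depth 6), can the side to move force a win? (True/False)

O winning at [.O./OXX/..X]: True

ply 1, O at .O./OXX/..X | (0,0)=-1→OO./OXX/..X; (0,2)=+1→.OO/OXX/..X*; (2,0)=-1→.O./OXX/O.X; (2,1)=-1→.O./OXX/.OX
ply 2: .OO/OXX/..X is terminal -1 (X); from .O./OXX/..X depth 6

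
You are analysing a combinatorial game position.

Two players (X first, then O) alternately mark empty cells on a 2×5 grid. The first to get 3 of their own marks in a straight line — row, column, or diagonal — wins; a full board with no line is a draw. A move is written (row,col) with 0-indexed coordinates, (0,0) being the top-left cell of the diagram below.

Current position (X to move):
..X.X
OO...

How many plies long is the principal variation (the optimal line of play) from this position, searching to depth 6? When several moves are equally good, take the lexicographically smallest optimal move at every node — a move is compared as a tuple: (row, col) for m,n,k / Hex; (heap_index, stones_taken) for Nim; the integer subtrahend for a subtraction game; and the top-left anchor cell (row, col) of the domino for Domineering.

[..X.X/OO...] X move#1: (0,0):-1/X.X.X/OO..., (0,1):-1/.XX.X/OO..., (0,3):+1/..XXX/OO...*, (1,2):+0/..X.X/OOX.., (1,3):-1/..X.X/OO.X., (1,4):-1/..X.X/OO..X
[..XXX/OO...] end (terminal -1, O#2); searched ..X.X/OO... to 6

PV length from [..X.X/OO...]: 1 ply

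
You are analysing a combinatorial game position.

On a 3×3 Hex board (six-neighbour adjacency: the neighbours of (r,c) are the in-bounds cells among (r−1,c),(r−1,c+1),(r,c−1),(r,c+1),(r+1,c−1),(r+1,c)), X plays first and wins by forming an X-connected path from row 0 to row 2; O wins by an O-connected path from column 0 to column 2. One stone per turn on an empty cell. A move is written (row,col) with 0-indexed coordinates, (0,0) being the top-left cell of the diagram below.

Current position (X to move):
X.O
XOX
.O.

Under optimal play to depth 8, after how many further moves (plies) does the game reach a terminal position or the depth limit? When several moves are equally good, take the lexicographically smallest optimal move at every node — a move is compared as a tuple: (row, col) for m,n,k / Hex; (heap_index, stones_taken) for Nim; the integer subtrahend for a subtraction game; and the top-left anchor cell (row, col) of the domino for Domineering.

[X.O/XOX/.O.] X move#1: (0,1):-1/XXO/XOX/.O., (2,0):+1/X.O/XOX/XO.*, (2,2):-1/X.O/XOX/.OX
[X.O/XOX/XO.] end (terminal -1, O#2); searched X.O/XOX/.O. to 8

PV length from [X.O/XOX/.O.]: 1 ply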